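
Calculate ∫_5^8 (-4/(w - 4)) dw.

An antiderivative is F(w) = -4*log(w - 4).
Then F(8) - F(5) = (-8*log(2)) - (0) = -8*log(2).

-8*log(2)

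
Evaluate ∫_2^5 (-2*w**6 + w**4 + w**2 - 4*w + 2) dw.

-758214/35

By the power rule, an antiderivative is F(w) = -2*w**7/7 + w**5/5 + w**3/3 - 2*w**2 + 2*w.
Then F(5) - F(2) = (-455590/21) - (-3308/105) = -758214/35.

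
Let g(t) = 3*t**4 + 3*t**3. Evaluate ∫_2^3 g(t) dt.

By the power rule, an antiderivative is F(t) = 3*t**5/5 + 3*t**4/4.
Then F(3) - F(2) = (4131/20) - (156/5) = 3507/20.

3507/20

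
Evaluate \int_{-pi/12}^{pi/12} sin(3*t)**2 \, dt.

-1/6 + pi/12

Use the identity sin^2(3*t) = (1 - cos(6*t))/2.
An antiderivative is F(t) = t/2 - sin(6*t)/12.
Then F(pi/12) - F(-pi/12) = (-1/12 + pi/24) - (1/12 - pi/24) = -1/6 + pi/12.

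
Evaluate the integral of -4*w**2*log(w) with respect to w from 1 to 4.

Integrate by parts once (u = ln w, dv = -4*w**2 dw).
An antiderivative is F(w) = -4*w**3*(3*log(w) - 1)/9.
Then F(4) - F(1) = (256/9 - 512*log(2)/3) - (4/9) = 28 - 512*log(2)/3.

28 - 512*log(2)/3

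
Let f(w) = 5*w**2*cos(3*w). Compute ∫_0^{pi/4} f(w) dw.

5*sqrt(2)*(-24*pi - 32 + 9*pi**2)/864

Integrate by parts twice (u = w^2, dv = 5*cos(3*w) dw).
An antiderivative is F(w) = 5*w**2*sin(3*w)/3 + 10*w*cos(3*w)/9 - 10*sin(3*w)/27.
Then F(pi/4) - F(0) = (5*sqrt(2)*(-24*pi - 32 + 9*pi**2)/864) - (0) = 5*sqrt(2)*(-24*pi - 32 + 9*pi**2)/864.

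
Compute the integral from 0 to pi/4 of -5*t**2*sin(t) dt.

-5*sqrt(2) - 5*sqrt(2)*pi/4 + 5*sqrt(2)*pi**2/32 + 10

Integrate by parts twice (u = t^2, dv = -5*sin(t) dt).
An antiderivative is F(t) = 5*t**2*cos(t) - 10*t*sin(t) - 10*cos(t).
Then F(pi/4) - F(0) = (5*sqrt(2)*(-32 - 8*pi + pi**2)/32) - (-10) = -5*sqrt(2) - 5*sqrt(2)*pi/4 + 5*sqrt(2)*pi**2/32 + 10.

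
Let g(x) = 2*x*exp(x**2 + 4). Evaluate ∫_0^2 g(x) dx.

Let u = x**2 + 4, so du = 2*x dx. When x = 0, u = 4; when x = 2, u = 8.
The integral becomes ∫ exp(u) du from 4 to 8, with antiderivative exp(u).
Back in x: F(x) = exp(x**2 + 4).
Then F(2) - F(0) = (exp(8)) - (exp(4)) = -exp(4) + exp(8).

-exp(4) + exp(8)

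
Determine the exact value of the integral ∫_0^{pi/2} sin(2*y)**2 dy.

Use the identity sin^2(2*y) = (1 - cos(4*y))/2.
An antiderivative is F(y) = y/2 - sin(4*y)/8.
Then F(pi/2) - F(0) = (pi/4) - (0) = pi/4.

pi/4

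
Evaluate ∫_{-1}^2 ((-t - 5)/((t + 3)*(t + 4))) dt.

log(8/25)

Factor the denominator: t**2 + 7*t + 12 = (t + 4)(t + 3).
Partial fractions: (-t - 5)/((t + 3)*(t + 4)) = 1/(t + 4) - 2/(t + 3).
An antiderivative is F(t) = -2*log(t + 3) + log(t + 4).
Then F(2) - F(-1) = (log(6/25)) - (log(3/4)) = log(8/25).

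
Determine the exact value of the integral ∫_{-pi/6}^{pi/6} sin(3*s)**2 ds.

Use the identity sin^2(3*s) = (1 - cos(6*s))/2.
An antiderivative is F(s) = s/2 - sin(6*s)/12.
Then F(pi/6) - F(-pi/6) = (pi/12) - (-pi/12) = pi/6.

pi/6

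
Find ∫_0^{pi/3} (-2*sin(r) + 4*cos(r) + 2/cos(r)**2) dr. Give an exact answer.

An antiderivative is F(r) = 4*sin(r) + 2*cos(r) + 2*tan(r).
Then F(pi/3) - F(0) = (1 + 4*sqrt(3)) - (2) = -1 + 4*sqrt(3).

-1 + 4*sqrt(3)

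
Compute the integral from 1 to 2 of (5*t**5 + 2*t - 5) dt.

101/2

By the power rule, an antiderivative is F(t) = 5*t**6/6 + t**2 - 5*t.
Then F(2) - F(1) = (142/3) - (-19/6) = 101/2.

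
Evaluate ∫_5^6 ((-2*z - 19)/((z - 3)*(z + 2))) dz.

Factor the denominator: z**2 - z - 6 = (z + 2)(z - 3).
Partial fractions: (-2*z - 19)/((z - 3)*(z + 2)) = 3/(z + 2) - 5/(z - 3).
An antiderivative is F(z) = -5*log(z - 3) + 3*log(z + 2).
Then F(6) - F(5) = (-5*log(3) + 9*log(2)) - (-5*log(2) + 3*log(7)) = -3*log(7) - 5*log(3) + 14*log(2).

-3*log(7) - 5*log(3) + 14*log(2)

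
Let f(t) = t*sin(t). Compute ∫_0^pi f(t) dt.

pi

Integrate by parts once (u = t, dv = sin(t) dt).
An antiderivative is F(t) = -t*cos(t) + sin(t).
Then F(pi) - F(0) = (pi) - (0) = pi.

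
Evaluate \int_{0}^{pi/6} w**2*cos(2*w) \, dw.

-sqrt(3)/8 + sqrt(3)*pi**2/144 + pi/24

Integrate by parts twice (u = w^2, dv = cos(2*w) dw).
An antiderivative is F(w) = w**2*sin(2*w)/2 + w*cos(2*w)/2 - sin(2*w)/4.
Then F(pi/6) - F(0) = (-sqrt(3)/8 + sqrt(3)*pi**2/144 + pi/24) - (0) = -sqrt(3)/8 + sqrt(3)*pi**2/144 + pi/24.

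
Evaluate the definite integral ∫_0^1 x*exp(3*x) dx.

Integrate by parts once (u = x, dv = exp(3*x) dx).
An antiderivative is F(x) = (3*x - 1)*exp(3*x)/9.
Then F(1) - F(0) = (2*exp(3)/9) - (-1/9) = 1/9 + 2*exp(3)/9.

1/9 + 2*exp(3)/9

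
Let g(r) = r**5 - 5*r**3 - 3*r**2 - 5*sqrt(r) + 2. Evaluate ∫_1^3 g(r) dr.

By the power rule, an antiderivative is F(r) = r**6/6 - 5*r**4/4 - 10*r**(3/2)/3 - r**3 + 2*r.
Then F(3) - F(1) = (-10*sqrt(3) - 3/4) - (-41/12) = 8/3 - 10*sqrt(3).

8/3 - 10*sqrt(3)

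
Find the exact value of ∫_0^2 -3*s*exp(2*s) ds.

-9*exp(4)/4 - 3/4

Integrate by parts once (u = s, dv = -3*exp(2*s) ds).
An antiderivative is F(s) = (-6*s + 3)*exp(2*s)/4.
Then F(2) - F(0) = (-9*exp(4)/4) - (3/4) = -9*exp(4)/4 - 3/4.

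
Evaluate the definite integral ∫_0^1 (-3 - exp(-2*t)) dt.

An antiderivative is F(t) = -3*t + exp(-2*t)/2.
Then F(1) - F(0) = (-3 + exp(-2)/2) - (1/2) = -7/2 + exp(-2)/2.

-7/2 + exp(-2)/2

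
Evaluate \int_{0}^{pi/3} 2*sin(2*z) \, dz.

An antiderivative is F(z) = -cos(2*z).
Then F(pi/3) - F(0) = (1/2) - (-1) = 3/2.

3/2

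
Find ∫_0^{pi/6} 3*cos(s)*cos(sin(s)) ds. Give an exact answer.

3*sin(1/2)

Let u = sin(s), so du = cos(s) ds. When s = 0, u = 0; when s = pi/6, u = 1/2.
The integral becomes 3·∫ cos(u) du from 0 to 1/2, with antiderivative 3*sin(u).
Back in s: F(s) = 3*sin(sin(s)).
Then F(pi/6) - F(0) = (3*sin(1/2)) - (0) = 3*sin(1/2).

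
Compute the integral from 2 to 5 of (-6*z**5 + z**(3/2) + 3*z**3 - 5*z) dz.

-60627/4 - 8*sqrt(2)/5 + 10*sqrt(5)

By the power rule, an antiderivative is F(z) = -z**6 + 2*z**(5/2)/5 + 3*z**4/4 - 5*z**2/2.
Then F(5) - F(2) = (-60875/4 + 10*sqrt(5)) - (-62 + 8*sqrt(2)/5) = -60627/4 - 8*sqrt(2)/5 + 10*sqrt(5).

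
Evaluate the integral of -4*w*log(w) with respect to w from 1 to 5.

24 - 50*log(5)

Integrate by parts once (u = ln w, dv = -4*w dw).
An antiderivative is F(w) = -w**2*(2*log(w) - 1).
Then F(5) - F(1) = (25 - 50*log(5)) - (1) = 24 - 50*log(5).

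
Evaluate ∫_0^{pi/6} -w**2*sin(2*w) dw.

-sqrt(3)*pi/24 + pi**2/144 + 1/8

Integrate by parts twice (u = w^2, dv = -sin(2*w) dw).
An antiderivative is F(w) = w**2*cos(2*w)/2 - w*sin(2*w)/2 - cos(2*w)/4.
Then F(pi/6) - F(0) = (-sqrt(3)*pi/24 - 1/8 + pi**2/144) - (-1/4) = -sqrt(3)*pi/24 + pi**2/144 + 1/8.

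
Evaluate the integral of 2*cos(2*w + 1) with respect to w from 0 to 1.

-sin(1) + sin(3)

Let u = 2*w + 1, so du = 2 dw. When w = 0, u = 1; when w = 1, u = 3.
The integral becomes ∫ cos(u) du from 1 to 3, with antiderivative sin(u).
Back in w: F(w) = sin(2*w + 1).
Then F(1) - F(0) = (sin(3)) - (sin(1)) = -sin(1) + sin(3).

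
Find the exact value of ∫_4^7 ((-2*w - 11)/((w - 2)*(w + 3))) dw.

-2*log(5) - log(7) + 4*log(2)

Factor the denominator: w**2 + w - 6 = (w + 3)(w - 2).
Partial fractions: (-2*w - 11)/((w - 2)*(w + 3)) = 1/(w + 3) - 3/(w - 2).
An antiderivative is F(w) = -3*log(w - 2) + log(w + 3).
Then F(7) - F(4) = (log(2/25)) - (log(7/8)) = -2*log(5) - log(7) + 4*log(2).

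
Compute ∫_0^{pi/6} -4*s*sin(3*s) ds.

-4/9

Integrate by parts once (u = s, dv = -4*sin(3*s) ds).
An antiderivative is F(s) = 4*s*cos(3*s)/3 - 4*sin(3*s)/9.
Then F(pi/6) - F(0) = (-4/9) - (0) = -4/9.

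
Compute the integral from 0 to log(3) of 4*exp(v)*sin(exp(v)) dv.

Let u = exp(v), so du = exp(v) dv. When v = 0, u = 1; when v = log(3), u = 3.
The integral becomes 4·∫ sin(u) du from 1 to 3, with antiderivative -4*cos(u).
Back in v: F(v) = -4*cos(exp(v)).
Then F(log(3)) - F(0) = (-4*cos(3)) - (-4*cos(1)) = 4*cos(1) - 4*cos(3).

4*cos(1) - 4*cos(3)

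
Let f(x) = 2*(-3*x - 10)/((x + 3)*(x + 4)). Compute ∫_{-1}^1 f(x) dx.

-4*log(5) - 2*log(2) + 4*log(3)

Factor the denominator: x**2 + 7*x + 12 = (x + 4)(x + 3).
Partial fractions: 2*(-3*x - 10)/((x + 3)*(x + 4)) = -4/(x + 4) - 2/(x + 3).
An antiderivative is F(x) = -2*log(x + 3) - 4*log(x + 4).
Then F(1) - F(-1) = (-4*log(5) - 4*log(2)) - (-4*log(3) - 2*log(2)) = -4*log(5) - 2*log(2) + 4*log(3).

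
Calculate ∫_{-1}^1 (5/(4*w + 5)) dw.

An antiderivative is F(w) = 5*log(4*w + 5)/4.
Then F(1) - F(-1) = (5*log(3)/2) - (0) = 5*log(3)/2.

5*log(3)/2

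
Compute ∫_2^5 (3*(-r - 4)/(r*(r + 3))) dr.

Factor the denominator: r**2 + 3*r = (r + 3)r.
Partial fractions: 3*(-r - 4)/(r*(r + 3)) = 1/(r + 3) - 4/r.
An antiderivative is F(r) = -4*log(r) + log(r + 3).
Then F(5) - F(2) = (-4*log(5) + 3*log(2)) - (log(5/16)) = -5*log(5) + 7*log(2).

-5*log(5) + 7*log(2)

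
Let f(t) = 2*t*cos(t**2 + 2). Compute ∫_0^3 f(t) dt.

Let u = t**2 + 2, so du = 2*t dt. When t = 0, u = 2; when t = 3, u = 11.
The integral becomes ∫ cos(u) du from 2 to 11, with antiderivative sin(u).
Back in t: F(t) = sin(t**2 + 2).
Then F(3) - F(0) = (sin(11)) - (sin(2)) = sin(11) - sin(2).

sin(11) - sin(2)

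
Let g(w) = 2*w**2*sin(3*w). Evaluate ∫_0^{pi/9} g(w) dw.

Integrate by parts twice (u = w^2, dv = 2*sin(3*w) dw).
An antiderivative is F(w) = -2*w**2*cos(3*w)/3 + 4*w*sin(3*w)/9 + 4*cos(3*w)/27.
Then F(pi/9) - F(0) = (-pi**2/243 + 2/27 + 2*sqrt(3)*pi/81) - (4/27) = -2/27 - pi**2/243 + 2*sqrt(3)*pi/81.

-2/27 - pi**2/243 + 2*sqrt(3)*pi/81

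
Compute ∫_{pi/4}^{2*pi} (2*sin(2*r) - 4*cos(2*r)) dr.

An antiderivative is F(r) = -2*sin(2*r) - cos(2*r).
Then F(2*pi) - F(pi/4) = (-1) - (-2) = 1.

1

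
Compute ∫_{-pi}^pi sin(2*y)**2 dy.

pi

Use the identity sin^2(2*y) = (1 - cos(4*y))/2.
An antiderivative is F(y) = y/2 - sin(4*y)/8.
Then F(pi) - F(-pi) = (pi/2) - (-pi/2) = pi.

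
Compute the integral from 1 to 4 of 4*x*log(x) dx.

Integrate by parts once (u = ln x, dv = 4*x dx).
An antiderivative is F(x) = x**2*(2*log(x) - 1).
Then F(4) - F(1) = (-16 + 64*log(2)) - (-1) = -15 + 64*log(2).

-15 + 64*log(2)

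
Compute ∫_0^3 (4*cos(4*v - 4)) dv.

Let u = 4*v - 4, so du = 4 dv. When v = 0, u = -4; when v = 3, u = 8.
The integral becomes ∫ cos(u) du from -4 to 8, with antiderivative sin(u).
Back in v: F(v) = sin(4*v - 4).
Then F(3) - F(0) = (sin(8)) - (-sin(4)) = sin(4) + sin(8).

sin(4) + sin(8)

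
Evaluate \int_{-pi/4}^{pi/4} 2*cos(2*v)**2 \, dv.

pi/2

Use the identity cos^2(2*v) = (1 + cos(4*v))/2.
An antiderivative is F(v) = v + sin(4*v)/4.
Then F(pi/4) - F(-pi/4) = (pi/4) - (-pi/4) = pi/2.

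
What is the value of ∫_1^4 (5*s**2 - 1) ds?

By the power rule, an antiderivative is F(s) = 5*s**3/3 - s.
Then F(4) - F(1) = (308/3) - (2/3) = 102.

102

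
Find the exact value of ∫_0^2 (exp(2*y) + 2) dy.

An antiderivative is F(y) = exp(2*y)/2 + 2*y.
Then F(2) - F(0) = (4 + exp(4)/2) - (1/2) = 7/2 + exp(4)/2.

7/2 + exp(4)/2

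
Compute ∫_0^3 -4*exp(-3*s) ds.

-4/3 + 4*exp(-9)/3

An antiderivative is F(s) = 4*exp(-3*s)/3.
Then F(3) - F(0) = (4*exp(-9)/3) - (4/3) = -4/3 + 4*exp(-9)/3.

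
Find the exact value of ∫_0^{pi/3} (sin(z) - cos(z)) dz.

An antiderivative is F(z) = -sin(z) - cos(z).
Then F(pi/3) - F(0) = (-sqrt(3)/2 - 1/2) - (-1) = 1/2 - sqrt(3)/2.

1/2 - sqrt(3)/2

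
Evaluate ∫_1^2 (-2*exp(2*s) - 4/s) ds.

-exp(4) - log(16) + exp(2)

An antiderivative is F(s) = -exp(2*s) - 4*log(s).
Then F(2) - F(1) = (-exp(4) - log(16)) - (-exp(2)) = -exp(4) - log(16) + exp(2).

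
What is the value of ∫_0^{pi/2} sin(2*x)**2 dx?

pi/4

Use the identity sin^2(2*x) = (1 - cos(4*x))/2.
An antiderivative is F(x) = x/2 - sin(4*x)/8.
Then F(pi/2) - F(0) = (pi/4) - (0) = pi/4.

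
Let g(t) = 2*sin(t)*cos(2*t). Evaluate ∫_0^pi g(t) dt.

Use the identity sin(t)cos(2*t) = [sin(3*t) + sin(-t)]/2.
An antiderivative is F(t) = cos(t) - cos(3*t)/3.
Then F(pi) - F(0) = (-2/3) - (2/3) = -4/3.

-4/3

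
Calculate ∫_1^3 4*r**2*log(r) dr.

-104/9 + 36*log(3)

Integrate by parts once (u = ln r, dv = 4*r**2 dr).
An antiderivative is F(r) = 4*r**3*(3*log(r) - 1)/9.
Then F(3) - F(1) = (-12 + 36*log(3)) - (-4/9) = -104/9 + 36*log(3).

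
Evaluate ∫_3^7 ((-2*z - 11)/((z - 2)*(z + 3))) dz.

-log(75)

Factor the denominator: z**2 + z - 6 = (z + 3)(z - 2).
Partial fractions: (-2*z - 11)/((z - 2)*(z + 3)) = 1/(z + 3) - 3/(z - 2).
An antiderivative is F(z) = -3*log(z - 2) + log(z + 3).
Then F(7) - F(3) = (log(2/25)) - (log(6)) = -log(75).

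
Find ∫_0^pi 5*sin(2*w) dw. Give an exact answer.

0

An antiderivative is F(w) = -5*cos(2*w)/2.
Then F(pi) - F(0) = (-5/2) - (-5/2) = 0.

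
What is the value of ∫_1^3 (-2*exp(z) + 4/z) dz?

-2*exp(3) + 4*log(3) + 2*exp(1)

An antiderivative is F(z) = -2*exp(z) + 4*log(z).
Then F(3) - F(1) = (-2*exp(3) + log(81)) - (-2*exp(1)) = -2*exp(3) + 4*log(3) + 2*exp(1).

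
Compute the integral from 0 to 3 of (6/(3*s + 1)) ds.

log(100)

Let u = 3*s + 1, so du = 3 ds. When s = 0, u = 1; when s = 3, u = 10.
The integral becomes 2·∫ 1/u du from 1 to 10, with antiderivative 2*log(u).
Back in s: F(s) = 2*log(3*s + 1).
Then F(3) - F(0) = (log(100)) - (0) = log(100).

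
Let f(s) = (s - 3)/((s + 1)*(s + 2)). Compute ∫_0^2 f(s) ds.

log(32/81)

Factor the denominator: s**2 + 3*s + 2 = (s + 2)(s + 1).
Partial fractions: (s - 3)/((s + 1)*(s + 2)) = 5/(s + 2) - 4/(s + 1).
An antiderivative is F(s) = -4*log(s + 1) + 5*log(s + 2).
Then F(2) - F(0) = (-4*log(3) + 10*log(2)) - (log(32)) = log(32/81).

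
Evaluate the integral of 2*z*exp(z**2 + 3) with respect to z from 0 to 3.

-exp(3) + exp(12)

Let u = z**2 + 3, so du = 2*z dz. When z = 0, u = 3; when z = 3, u = 12.
The integral becomes ∫ exp(u) du from 3 to 12, with antiderivative exp(u).
Back in z: F(z) = exp(z**2 + 3).
Then F(3) - F(0) = (exp(12)) - (exp(3)) = -exp(3) + exp(12).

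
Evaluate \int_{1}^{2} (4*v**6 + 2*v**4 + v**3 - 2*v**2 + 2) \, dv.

36143/420

By the power rule, an antiderivative is F(v) = 4*v**7/7 + 2*v**5/5 + v**4/4 - 2*v**3/3 + 2*v.
Then F(2) - F(1) = (9304/105) - (1073/420) = 36143/420.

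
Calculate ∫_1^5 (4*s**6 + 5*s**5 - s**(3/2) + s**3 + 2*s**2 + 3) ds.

6080902/105 - 10*sqrt(5)

By the power rule, an antiderivative is F(s) = 4*s**7/7 + 5*s**6/6 - 2*s**(5/2)/5 + s**4/4 + 2*s**3/3 + 3*s.
Then F(5) - F(1) = (4865135/84 - 10*sqrt(5)) - (689/140) = 6080902/105 - 10*sqrt(5).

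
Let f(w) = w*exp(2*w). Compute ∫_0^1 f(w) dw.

Integrate by parts once (u = w, dv = exp(2*w) dw).
An antiderivative is F(w) = (2*w - 1)*exp(2*w)/4.
Then F(1) - F(0) = (exp(2)/4) - (-1/4) = 1/4 + exp(2)/4.

1/4 + exp(2)/4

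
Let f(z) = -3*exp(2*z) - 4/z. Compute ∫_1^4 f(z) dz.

An antiderivative is F(z) = -3*exp(2*z)/2 - 4*log(z).
Then F(4) - F(1) = (-3*exp(8)/2 - 8*log(2)) - (-3*exp(2)/2) = -3*exp(8)/2 - 8*log(2) + 3*exp(2)/2.

-3*exp(8)/2 - 8*log(2) + 3*exp(2)/2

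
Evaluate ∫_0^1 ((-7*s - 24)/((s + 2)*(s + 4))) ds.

Factor the denominator: s**2 + 6*s + 8 = (s + 4)(s + 2).
Partial fractions: (-7*s - 24)/((s + 2)*(s + 4)) = -2/(s + 4) - 5/(s + 2).
An antiderivative is F(s) = -5*log(s + 2) - 2*log(s + 4).
Then F(1) - F(0) = (-5*log(3) - 2*log(5)) - (-9*log(2)) = -5*log(3) - 2*log(5) + 9*log(2).

-5*log(3) - 2*log(5) + 9*log(2)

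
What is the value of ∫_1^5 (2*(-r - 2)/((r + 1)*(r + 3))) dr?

Factor the denominator: r**2 + 4*r + 3 = (r + 3)(r + 1).
Partial fractions: 2*(-r - 2)/((r + 1)*(r + 3)) = -1/(r + 3) - 1/(r + 1).
An antiderivative is F(r) = -log(r + 1) - log(r + 3).
Then F(5) - F(1) = (-log(48)) - (-log(8)) = -log(6).

-log(6)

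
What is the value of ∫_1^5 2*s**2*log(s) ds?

Integrate by parts once (u = ln s, dv = 2*s**2 ds).
An antiderivative is F(s) = 2*s**3*(3*log(s) - 1)/9.
Then F(5) - F(1) = (-250/9 + 250*log(5)/3) - (-2/9) = -248/9 + 250*log(5)/3.

-248/9 + 250*log(5)/3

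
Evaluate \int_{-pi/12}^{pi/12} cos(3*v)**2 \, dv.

1/6 + pi/12

Use the identity cos^2(3*v) = (1 + cos(6*v))/2.
An antiderivative is F(v) = v/2 + sin(6*v)/12.
Then F(pi/12) - F(-pi/12) = (1/12 + pi/24) - (-pi/24 - 1/12) = 1/6 + pi/12.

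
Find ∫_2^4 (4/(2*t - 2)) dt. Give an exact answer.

log(9)

An antiderivative is F(t) = 2*log(2*t - 2).
Then F(4) - F(2) = (log(36)) - (log(4)) = log(9).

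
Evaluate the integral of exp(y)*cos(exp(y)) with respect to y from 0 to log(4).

-sin(1) + sin(4)

Let u = exp(y), so du = exp(y) dy. When y = 0, u = 1; when y = log(4), u = 4.
The integral becomes ∫ cos(u) du from 1 to 4, with antiderivative sin(u).
Back in y: F(y) = sin(exp(y)).
Then F(log(4)) - F(0) = (sin(4)) - (sin(1)) = -sin(1) + sin(4).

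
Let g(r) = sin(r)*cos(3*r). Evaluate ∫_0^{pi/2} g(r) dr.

-1/2

Use the identity sin(r)cos(3*r) = [sin(4*r) + sin(-2*r)]/2.
An antiderivative is F(r) = cos(2*r)/4 - cos(4*r)/8.
Then F(pi/2) - F(0) = (-3/8) - (1/8) = -1/2.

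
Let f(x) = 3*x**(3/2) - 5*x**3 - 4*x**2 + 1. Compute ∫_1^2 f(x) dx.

By the power rule, an antiderivative is F(x) = 6*x**(5/2)/5 - 5*x**4/4 - 4*x**3/3 + x.
Then F(2) - F(1) = (-86/3 + 24*sqrt(2)/5) - (-23/60) = -1697/60 + 24*sqrt(2)/5.

-1697/60 + 24*sqrt(2)/5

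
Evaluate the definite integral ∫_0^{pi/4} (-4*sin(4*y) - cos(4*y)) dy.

-2

An antiderivative is F(y) = -sin(4*y)/4 + cos(4*y).
Then F(pi/4) - F(0) = (-1) - (1) = -2.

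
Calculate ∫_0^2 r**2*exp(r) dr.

-2 + 2*exp(2)

Integrate by parts twice (u = r^2, dv = exp(r) dr).
An antiderivative is F(r) = (r**2 - 2*r + 2)*exp(r).
Then F(2) - F(0) = (2*exp(2)) - (2) = -2 + 2*exp(2).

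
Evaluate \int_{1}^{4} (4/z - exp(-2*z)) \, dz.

(-exp(6) + 1 + 16*exp(8)*log(2))*exp(-8)/2

An antiderivative is F(z) = 4*log(z) + exp(-2*z)/2.
Then F(4) - F(1) = (exp(-8)/2 + 8*log(2)) - (exp(-2)/2) = (-exp(6) + 1 + 16*exp(8)*log(2))*exp(-8)/2.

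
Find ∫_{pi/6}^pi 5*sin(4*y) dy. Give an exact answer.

An antiderivative is F(y) = -5*cos(4*y)/4.
Then F(pi) - F(pi/6) = (-5/4) - (5/8) = -15/8.

-15/8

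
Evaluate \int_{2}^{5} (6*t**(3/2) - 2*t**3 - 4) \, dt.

By the power rule, an antiderivative is F(t) = 12*t**(5/2)/5 - t**4/2 - 4*t.
Then F(5) - F(2) = (-665/2 + 60*sqrt(5)) - (-16 + 48*sqrt(2)/5) = -633/2 - 48*sqrt(2)/5 + 60*sqrt(5).

-633/2 - 48*sqrt(2)/5 + 60*sqrt(5)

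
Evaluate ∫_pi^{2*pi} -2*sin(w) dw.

An antiderivative is F(w) = 2*cos(w).
Then F(2*pi) - F(pi) = (2) - (-2) = 4.

4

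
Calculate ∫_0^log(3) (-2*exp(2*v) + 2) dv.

-8 + 2*log(3)

An antiderivative is F(v) = -exp(2*v) + 2*v.
Then F(log(3)) - F(0) = (-9 + log(9)) - (-1) = -8 + 2*log(3).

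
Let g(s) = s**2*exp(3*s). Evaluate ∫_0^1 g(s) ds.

-2/27 + 5*exp(3)/27

Integrate by parts twice (u = s^2, dv = exp(3*s) ds).
An antiderivative is F(s) = (9*s**2 - 6*s + 2)*exp(3*s)/27.
Then F(1) - F(0) = (5*exp(3)/27) - (2/27) = -2/27 + 5*exp(3)/27.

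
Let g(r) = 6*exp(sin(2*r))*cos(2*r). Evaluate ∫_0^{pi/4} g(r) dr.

Let u = sin(2*r), so du = 2*cos(2*r) dr. When r = 0, u = 0; when r = pi/4, u = 1.
The integral becomes 3·∫ exp(u) du from 0 to 1, with antiderivative 3*exp(u).
Back in r: F(r) = 3*exp(sin(2*r)).
Then F(pi/4) - F(0) = (3*E) - (3) = -3 + 3*E.

-3 + 3*E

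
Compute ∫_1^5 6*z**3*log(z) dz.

-234 + 1875*log(5)/2

Integrate by parts once (u = ln z, dv = 6*z**3 dz).
An antiderivative is F(z) = 3*z**4*(4*log(z) - 1)/8.
Then F(5) - F(1) = (-1875/8 + 1875*log(5)/2) - (-3/8) = -234 + 1875*log(5)/2.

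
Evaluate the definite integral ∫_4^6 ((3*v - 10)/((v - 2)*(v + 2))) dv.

Factor the denominator: v**2 - 4 = (v + 2)(v - 2).
Partial fractions: (3*v - 10)/((v - 2)*(v + 2)) = 4/(v + 2) - 1/(v - 2).
An antiderivative is F(v) = -log(v - 2) + 4*log(v + 2).
Then F(6) - F(4) = (10*log(2)) - (3*log(2) + 4*log(3)) = -4*log(3) + 7*log(2).

-4*log(3) + 7*log(2)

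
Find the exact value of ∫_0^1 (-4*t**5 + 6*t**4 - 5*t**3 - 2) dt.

-163/60

By the power rule, an antiderivative is F(t) = -2*t**6/3 + 6*t**5/5 - 5*t**4/4 - 2*t.
Then F(1) - F(0) = (-163/60) - (0) = -163/60.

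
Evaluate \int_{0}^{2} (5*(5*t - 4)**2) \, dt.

280/3

Let u = 5*t - 4, so du = 5 dt. When t = 0, u = -4; when t = 2, u = 6.
The integral becomes ∫ u**2 du from -4 to 6, with antiderivative u**3/3.
Back in t: F(t) = (5*t - 4)**3/3.
Then F(2) - F(0) = (72) - (-64/3) = 280/3.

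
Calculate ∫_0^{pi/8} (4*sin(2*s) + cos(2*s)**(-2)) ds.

5/2 - sqrt(2)

An antiderivative is F(s) = -2*cos(2*s) + tan(2*s)/2.
Then F(pi/8) - F(0) = (1/2 - sqrt(2)) - (-2) = 5/2 - sqrt(2).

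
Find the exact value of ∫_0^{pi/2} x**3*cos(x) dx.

Integrate by parts 3 times (u = x^3, dv = cos(x) dx).
An antiderivative is F(x) = x**3*sin(x) + 3*x**2*cos(x) - 6*x*sin(x) - 6*cos(x).
Then F(pi/2) - F(0) = (pi*(-24 + pi**2)/8) - (-6) = -3*pi + pi**3/8 + 6.

-3*pi + pi**3/8 + 6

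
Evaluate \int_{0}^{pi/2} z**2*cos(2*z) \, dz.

-pi/4

Integrate by parts twice (u = z^2, dv = cos(2*z) dz).
An antiderivative is F(z) = z**2*sin(2*z)/2 + z*cos(2*z)/2 - sin(2*z)/4.
Then F(pi/2) - F(0) = (-pi/4) - (0) = -pi/4.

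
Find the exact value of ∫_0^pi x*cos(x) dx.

Integrate by parts once (u = x, dv = cos(x) dx).
An antiderivative is F(x) = x*sin(x) + cos(x).
Then F(pi) - F(0) = (-1) - (1) = -2.

-2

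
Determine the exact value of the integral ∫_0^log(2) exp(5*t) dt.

31/5

Let u = exp(t), so du = exp(t) dt. When t = 0, u = 1; when t = log(2), u = 2.
The integral becomes ∫ u**4 du from 1 to 2, with antiderivative u**5/5.
Back in t: F(t) = exp(5*t)/5.
Then F(log(2)) - F(0) = (32/5) - (1/5) = 31/5.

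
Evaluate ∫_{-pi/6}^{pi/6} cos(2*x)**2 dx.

Use the identity cos^2(2*x) = (1 + cos(4*x))/2.
An antiderivative is F(x) = x/2 + sin(4*x)/8.
Then F(pi/6) - F(-pi/6) = (sqrt(3)/16 + pi/12) - (-pi/12 - sqrt(3)/16) = sqrt(3)/8 + pi/6.

sqrt(3)/8 + pi/6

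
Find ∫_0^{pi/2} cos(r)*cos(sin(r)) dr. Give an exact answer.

sin(1)

Let u = sin(r), so du = cos(r) dr. When r = 0, u = 0; when r = pi/2, u = 1.
The integral becomes ∫ cos(u) du from 0 to 1, with antiderivative sin(u).
Back in r: F(r) = sin(sin(r)).
Then F(pi/2) - F(0) = (sin(1)) - (0) = sin(1).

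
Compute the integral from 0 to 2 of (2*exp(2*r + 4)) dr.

Let u = 2*r + 4, so du = 2 dr. When r = 0, u = 4; when r = 2, u = 8.
The integral becomes ∫ exp(u) du from 4 to 8, with antiderivative exp(u).
Back in r: F(r) = exp(2*r + 4).
Then F(2) - F(0) = (exp(8)) - (exp(4)) = -exp(4) + exp(8).

-exp(4) + exp(8)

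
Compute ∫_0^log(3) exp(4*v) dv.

20

Let u = exp(v), so du = exp(v) dv. When v = 0, u = 1; when v = log(3), u = 3.
The integral becomes ∫ u**3 du from 1 to 3, with antiderivative u**4/4.
Back in v: F(v) = exp(4*v)/4.
Then F(log(3)) - F(0) = (81/4) - (1/4) = 20.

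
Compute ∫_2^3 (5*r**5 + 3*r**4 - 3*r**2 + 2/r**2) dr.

6621/10

By the power rule, an antiderivative is F(r) = 5*r**6/6 + 3*r**5/5 - r**3 - 2/r.
Then F(3) - F(2) = (21769/30) - (953/15) = 6621/10.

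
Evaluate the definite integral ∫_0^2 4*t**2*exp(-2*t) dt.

Integrate by parts twice (u = t^2, dv = 4*exp(-2*t) dt).
An antiderivative is F(t) = (-2*t**2 - 2*t - 1)*exp(-2*t).
Then F(2) - F(0) = (-13*exp(-4)) - (-1) = 1 - 13*exp(-4).

1 - 13*exp(-4)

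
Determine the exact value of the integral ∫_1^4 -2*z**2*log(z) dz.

Integrate by parts once (u = ln z, dv = -2*z**2 dz).
An antiderivative is F(z) = -2*z**3*(3*log(z) - 1)/9.
Then F(4) - F(1) = (128/9 - 256*log(2)/3) - (2/9) = 14 - 256*log(2)/3.

14 - 256*log(2)/3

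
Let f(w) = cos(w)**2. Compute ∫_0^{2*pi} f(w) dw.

pi

Use the identity cos^2(w) = (1 + cos(2*w))/2.
An antiderivative is F(w) = w/2 + sin(2*w)/4.
Then F(2*pi) - F(0) = (pi) - (0) = pi.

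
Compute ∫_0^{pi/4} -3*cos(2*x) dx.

An antiderivative is F(x) = -3*sin(2*x)/2.
Then F(pi/4) - F(0) = (-3/2) - (0) = -3/2.

-3/2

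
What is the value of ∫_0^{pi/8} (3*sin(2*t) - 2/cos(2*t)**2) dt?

An antiderivative is F(t) = -3*cos(2*t)/2 - tan(2*t).
Then F(pi/8) - F(0) = (-3*sqrt(2)/4 - 1) - (-3/2) = 1/2 - 3*sqrt(2)/4.

1/2 - 3*sqrt(2)/4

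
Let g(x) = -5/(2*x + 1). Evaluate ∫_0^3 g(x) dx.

-5*log(7)/2

An antiderivative is F(x) = -5*log(2*x + 1)/2.
Then F(3) - F(0) = (-5*log(7)/2) - (0) = -5*log(7)/2.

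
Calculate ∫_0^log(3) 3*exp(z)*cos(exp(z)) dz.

-3*sin(1) + 3*sin(3)

Let u = exp(z), so du = exp(z) dz. When z = 0, u = 1; when z = log(3), u = 3.
The integral becomes 3·∫ cos(u) du from 1 to 3, with antiderivative 3*sin(u).
Back in z: F(z) = 3*sin(exp(z)).
Then F(log(3)) - F(0) = (3*sin(3)) - (3*sin(1)) = -3*sin(1) + 3*sin(3).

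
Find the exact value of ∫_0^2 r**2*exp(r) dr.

Integrate by parts twice (u = r^2, dv = exp(r) dr).
An antiderivative is F(r) = (r**2 - 2*r + 2)*exp(r).
Then F(2) - F(0) = (2*exp(2)) - (2) = -2 + 2*exp(2).

-2 + 2*exp(2)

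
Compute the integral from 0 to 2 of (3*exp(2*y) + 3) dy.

9/2 + 3*exp(4)/2

An antiderivative is F(y) = 3*exp(2*y)/2 + 3*y.
Then F(2) - F(0) = (6 + 3*exp(4)/2) - (3/2) = 9/2 + 3*exp(4)/2.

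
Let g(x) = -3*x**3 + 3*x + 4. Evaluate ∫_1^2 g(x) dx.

By the power rule, an antiderivative is F(x) = -3*x**4/4 + 3*x**2/2 + 4*x.
Then F(2) - F(1) = (2) - (19/4) = -11/4.

-11/4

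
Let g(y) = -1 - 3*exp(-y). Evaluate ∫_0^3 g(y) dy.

An antiderivative is F(y) = -y + 3*exp(-y).
Then F(3) - F(0) = (-3 + 3*exp(-3)) - (3) = -6 + 3*exp(-3).

-6 + 3*exp(-3)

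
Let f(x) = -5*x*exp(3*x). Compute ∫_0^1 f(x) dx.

Integrate by parts once (u = x, dv = -5*exp(3*x) dx).
An antiderivative is F(x) = (-15*x + 5)*exp(3*x)/9.
Then F(1) - F(0) = (-10*exp(3)/9) - (5/9) = -10*exp(3)/9 - 5/9.

-10*exp(3)/9 - 5/9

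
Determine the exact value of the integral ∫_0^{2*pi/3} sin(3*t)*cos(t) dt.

Use the identity sin(3*t)cos(t) = [sin(4*t) + sin(2*t)]/2.
An antiderivative is F(t) = -cos(2*t)/4 - cos(4*t)/8.
Then F(2*pi/3) - F(0) = (3/16) - (-3/8) = 9/16.

9/16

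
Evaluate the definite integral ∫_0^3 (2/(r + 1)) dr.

An antiderivative is F(r) = 2*log(r + 1).
Then F(3) - F(0) = (log(16)) - (0) = log(16).

log(16)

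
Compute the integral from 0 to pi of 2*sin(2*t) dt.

An antiderivative is F(t) = -cos(2*t).
Then F(pi) - F(0) = (-1) - (-1) = 0.

0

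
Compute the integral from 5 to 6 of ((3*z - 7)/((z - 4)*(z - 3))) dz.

-2*log(3) + 7*log(2)

Factor the denominator: z**2 - 7*z + 12 = (z - 3)(z - 4).
Partial fractions: (3*z - 7)/((z - 4)*(z - 3)) = -2/(z - 3) + 5/(z - 4).
An antiderivative is F(z) = 5*log(z - 4) - 2*log(z - 3).
Then F(6) - F(5) = (log(32/9)) - (-log(4)) = -2*log(3) + 7*log(2).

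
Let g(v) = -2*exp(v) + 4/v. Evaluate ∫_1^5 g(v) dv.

An antiderivative is F(v) = -2*exp(v) + 4*log(v).
Then F(5) - F(1) = (-2*exp(5) + 4*log(5)) - (-2*exp(1)) = -2*exp(5) + 2*exp(1) + 4*log(5).

-2*exp(5) + 2*exp(1) + 4*log(5)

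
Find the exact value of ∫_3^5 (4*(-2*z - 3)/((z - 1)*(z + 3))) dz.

-11*log(2) + 3*log(3)

Factor the denominator: z**2 + 2*z - 3 = (z + 3)(z - 1).
Partial fractions: 4*(-2*z - 3)/((z - 1)*(z + 3)) = -3/(z + 3) - 5/(z - 1).
An antiderivative is F(z) = -5*log(z - 1) - 3*log(z + 3).
Then F(5) - F(3) = (-19*log(2)) - (-8*log(2) - 3*log(3)) = -11*log(2) + 3*log(3).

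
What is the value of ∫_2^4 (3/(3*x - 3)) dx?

log(3)

An antiderivative is F(x) = log(3*x - 3).
Then F(4) - F(2) = (log(9)) - (log(3)) = log(3).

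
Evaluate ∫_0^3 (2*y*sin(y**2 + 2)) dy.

Let u = y**2 + 2, so du = 2*y dy. When y = 0, u = 2; when y = 3, u = 11.
The integral becomes ∫ sin(u) du from 2 to 11, with antiderivative -cos(u).
Back in y: F(y) = -cos(y**2 + 2).
Then F(3) - F(0) = (-cos(11)) - (-cos(2)) = cos(2) - cos(11).

cos(2) - cos(11)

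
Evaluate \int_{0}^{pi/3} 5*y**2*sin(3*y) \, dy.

Integrate by parts twice (u = y^2, dv = 5*sin(3*y) dy).
An antiderivative is F(y) = -5*y**2*cos(3*y)/3 + 10*y*sin(3*y)/9 + 10*cos(3*y)/27.
Then F(pi/3) - F(0) = (-10/27 + 5*pi**2/27) - (10/27) = -20/27 + 5*pi**2/27.

-20/27 + 5*pi**2/27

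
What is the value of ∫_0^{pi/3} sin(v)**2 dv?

-sqrt(3)/8 + pi/6

Use the identity sin^2(v) = (1 - cos(2*v))/2.
An antiderivative is F(v) = v/2 - sin(2*v)/4.
Then F(pi/3) - F(0) = (-sqrt(3)/8 + pi/6) - (0) = -sqrt(3)/8 + pi/6.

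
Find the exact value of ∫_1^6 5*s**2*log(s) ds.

Integrate by parts once (u = ln s, dv = 5*s**2 ds).
An antiderivative is F(s) = 5*s**3*(3*log(s) - 1)/9.
Then F(6) - F(1) = (-120 + 360*log(2) + 360*log(3)) - (-5/9) = -1075/9 + 360*log(2) + 360*log(3).

-1075/9 + 360*log(2) + 360*log(3)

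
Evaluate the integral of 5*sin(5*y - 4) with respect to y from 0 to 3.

Let u = 5*y - 4, so du = 5 dy. When y = 0, u = -4; when y = 3, u = 11.
The integral becomes ∫ sin(u) du from -4 to 11, with antiderivative -cos(u).
Back in y: F(y) = -cos(5*y - 4).
Then F(3) - F(0) = (-cos(11)) - (-cos(4)) = cos(4) - cos(11).

cos(4) - cos(11)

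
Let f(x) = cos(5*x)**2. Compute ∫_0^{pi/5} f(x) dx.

pi/10

Use the identity cos^2(5*x) = (1 + cos(10*x))/2.
An antiderivative is F(x) = x/2 + sin(10*x)/20.
Then F(pi/5) - F(0) = (pi/10) - (0) = pi/10.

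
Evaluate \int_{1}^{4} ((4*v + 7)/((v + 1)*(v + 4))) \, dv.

-2*log(5) + 8*log(2)

Factor the denominator: v**2 + 5*v + 4 = (v + 4)(v + 1).
Partial fractions: (4*v + 7)/((v + 1)*(v + 4)) = 3/(v + 4) + 1/(v + 1).
An antiderivative is F(v) = log(v + 1) + 3*log(v + 4).
Then F(4) - F(1) = (log(5) + 9*log(2)) - (log(2) + 3*log(5)) = -2*log(5) + 8*log(2).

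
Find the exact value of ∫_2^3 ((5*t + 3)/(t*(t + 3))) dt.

-4*log(5) + 3*log(2) + 5*log(3)

Factor the denominator: t**2 + 3*t = (t + 3)t.
Partial fractions: (5*t + 3)/(t*(t + 3)) = 4/(t + 3) + 1/t.
An antiderivative is F(t) = log(t) + 4*log(t + 3).
Then F(3) - F(2) = (4*log(2) + 5*log(3)) - (log(2) + 4*log(5)) = -4*log(5) + 3*log(2) + 5*log(3).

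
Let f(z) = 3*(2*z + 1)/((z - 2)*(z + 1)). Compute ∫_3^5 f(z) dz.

Factor the denominator: z**2 - z - 2 = (z + 1)(z - 2).
Partial fractions: 3*(2*z + 1)/((z - 2)*(z + 1)) = 1/(z + 1) + 5/(z - 2).
An antiderivative is F(z) = 5*log(z - 2) + log(z + 1).
Then F(5) - F(3) = (log(2) + 6*log(3)) - (log(4)) = -log(2) + 6*log(3).

-log(2) + 6*log(3)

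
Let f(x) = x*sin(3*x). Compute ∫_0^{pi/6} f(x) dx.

Integrate by parts once (u = x, dv = sin(3*x) dx).
An antiderivative is F(x) = -x*cos(3*x)/3 + sin(3*x)/9.
Then F(pi/6) - F(0) = (1/9) - (0) = 1/9.

1/9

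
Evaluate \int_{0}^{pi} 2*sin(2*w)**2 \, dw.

pi

Use the identity sin^2(2*w) = (1 - cos(4*w))/2.
An antiderivative is F(w) = w - sin(4*w)/4.
Then F(pi) - F(0) = (pi) - (0) = pi.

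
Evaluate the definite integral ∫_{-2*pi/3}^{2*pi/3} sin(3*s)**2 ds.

2*pi/3

Use the identity sin^2(3*s) = (1 - cos(6*s))/2.
An antiderivative is F(s) = s/2 - sin(6*s)/12.
Then F(2*pi/3) - F(-2*pi/3) = (pi/3) - (-pi/3) = 2*pi/3.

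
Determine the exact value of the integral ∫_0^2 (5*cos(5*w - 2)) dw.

sin(2) + sin(8)

Let u = 5*w - 2, so du = 5 dw. When w = 0, u = -2; when w = 2, u = 8.
The integral becomes ∫ cos(u) du from -2 to 8, with antiderivative sin(u).
Back in w: F(w) = sin(5*w - 2).
Then F(2) - F(0) = (sin(8)) - (-sin(2)) = sin(2) + sin(8).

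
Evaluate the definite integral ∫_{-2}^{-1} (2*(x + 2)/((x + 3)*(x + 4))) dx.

log(81/64)

Factor the denominator: x**2 + 7*x + 12 = (x + 4)(x + 3).
Partial fractions: 2*(x + 2)/((x + 3)*(x + 4)) = 4/(x + 4) - 2/(x + 3).
An antiderivative is F(x) = -2*log(x + 3) + 4*log(x + 4).
Then F(-1) - F(-2) = (log(81/4)) - (log(16)) = log(81/64).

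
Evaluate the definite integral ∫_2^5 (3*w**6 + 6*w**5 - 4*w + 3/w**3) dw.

By the power rule, an antiderivative is F(w) = 3*w**7/7 + w**6 - 2*w**2 - 3/(2*w**2).
Then F(5) - F(2) = (17169979/350) - (6187/56) = 68525241/1400.

68525241/1400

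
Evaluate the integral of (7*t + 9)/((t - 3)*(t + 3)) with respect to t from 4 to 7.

Factor the denominator: t**2 - 9 = (t + 3)(t - 3).
Partial fractions: (7*t + 9)/((t - 3)*(t + 3)) = 2/(t + 3) + 5/(t - 3).
An antiderivative is F(t) = 5*log(t - 3) + 2*log(t + 3).
Then F(7) - F(4) = (2*log(5) + 12*log(2)) - (log(49)) = -2*log(7) + 2*log(5) + 12*log(2).

-2*log(7) + 2*log(5) + 12*log(2)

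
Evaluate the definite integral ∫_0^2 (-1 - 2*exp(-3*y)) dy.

An antiderivative is F(y) = -y + 2*exp(-3*y)/3.
Then F(2) - F(0) = (-2 + 2*exp(-6)/3) - (2/3) = -8/3 + 2*exp(-6)/3.

-8/3 + 2*exp(-6)/3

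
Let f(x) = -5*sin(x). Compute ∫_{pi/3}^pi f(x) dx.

-15/2

An antiderivative is F(x) = 5*cos(x).
Then F(pi) - F(pi/3) = (-5) - (5/2) = -15/2.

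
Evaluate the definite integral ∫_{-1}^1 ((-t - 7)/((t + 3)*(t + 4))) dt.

Factor the denominator: t**2 + 7*t + 12 = (t + 4)(t + 3).
Partial fractions: (-t - 7)/((t + 3)*(t + 4)) = 3/(t + 4) - 4/(t + 3).
An antiderivative is F(t) = -4*log(t + 3) + 3*log(t + 4).
Then F(1) - F(-1) = (-8*log(2) + 3*log(5)) - (log(27/16)) = -3*log(3) - 4*log(2) + 3*log(5).

-3*log(3) - 4*log(2) + 3*log(5)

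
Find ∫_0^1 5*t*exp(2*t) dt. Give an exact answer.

5/4 + 5*exp(2)/4

Integrate by parts once (u = t, dv = 5*exp(2*t) dt).
An antiderivative is F(t) = (10*t - 5)*exp(2*t)/4.
Then F(1) - F(0) = (5*exp(2)/4) - (-5/4) = 5/4 + 5*exp(2)/4.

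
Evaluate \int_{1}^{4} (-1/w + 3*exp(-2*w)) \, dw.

-2*log(2) - 3*exp(-8)/2 + 3*exp(-2)/2

An antiderivative is F(w) = -log(w) - 3*exp(-2*w)/2.
Then F(4) - F(1) = (-2*log(2) - 3*exp(-8)/2) - (-3*exp(-2)/2) = -2*log(2) - 3*exp(-8)/2 + 3*exp(-2)/2.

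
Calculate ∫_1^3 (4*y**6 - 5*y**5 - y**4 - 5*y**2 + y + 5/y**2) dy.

58598/105

By the power rule, an antiderivative is F(y) = 4*y**7/7 - 5*y**6/6 - y**5/5 - 5*y**3/3 + y**2/2 - 5/y.
Then F(3) - F(1) = (57902/105) - (-232/35) = 58598/105.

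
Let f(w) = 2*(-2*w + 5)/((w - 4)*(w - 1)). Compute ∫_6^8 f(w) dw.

Factor the denominator: w**2 - 5*w + 4 = (w - 1)(w - 4).
Partial fractions: 2*(-2*w + 5)/((w - 4)*(w - 1)) = -2/(w - 1) - 2/(w - 4).
An antiderivative is F(w) = -2*log(w - 4) - 2*log(w - 1).
Then F(8) - F(6) = (-2*log(7) - 4*log(2)) - (-log(100)) = -2*log(7) - 2*log(2) + 2*log(5).

-2*log(7) - 2*log(2) + 2*log(5)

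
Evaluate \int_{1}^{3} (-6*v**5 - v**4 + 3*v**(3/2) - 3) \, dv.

By the power rule, an antiderivative is F(v) = -v**6 + 6*v**(5/2)/5 - v**5/5 - 3*v.
Then F(3) - F(1) = (-3933/5 + 54*sqrt(3)/5) - (-3) = -3918/5 + 54*sqrt(3)/5.

-3918/5 + 54*sqrt(3)/5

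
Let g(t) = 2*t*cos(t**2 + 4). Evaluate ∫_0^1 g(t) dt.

sin(5) - sin(4)

Let u = t**2 + 4, so du = 2*t dt. When t = 0, u = 4; when t = 1, u = 5.
The integral becomes ∫ cos(u) du from 4 to 5, with antiderivative sin(u).
Back in t: F(t) = sin(t**2 + 4).
Then F(1) - F(0) = (sin(5)) - (sin(4)) = sin(5) - sin(4).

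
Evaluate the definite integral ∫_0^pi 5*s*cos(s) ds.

-10

Integrate by parts once (u = s, dv = 5*cos(s) ds).
An antiderivative is F(s) = 5*s*sin(s) + 5*cos(s).
Then F(pi) - F(0) = (-5) - (5) = -10.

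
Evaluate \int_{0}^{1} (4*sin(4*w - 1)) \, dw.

Let u = 4*w - 1, so du = 4 dw. When w = 0, u = -1; when w = 1, u = 3.
The integral becomes ∫ sin(u) du from -1 to 3, with antiderivative -cos(u).
Back in w: F(w) = -cos(4*w - 1).
Then F(1) - F(0) = (-cos(3)) - (-cos(1)) = cos(1) - cos(3).

cos(1) - cos(3)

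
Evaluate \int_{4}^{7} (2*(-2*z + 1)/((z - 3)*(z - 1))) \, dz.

-9*log(2)

Factor the denominator: z**2 - 4*z + 3 = (z - 1)(z - 3).
Partial fractions: 2*(-2*z + 1)/((z - 3)*(z - 1)) = 1/(z - 1) - 5/(z - 3).
An antiderivative is F(z) = -5*log(z - 3) + log(z - 1).
Then F(7) - F(4) = (-9*log(2) + log(3)) - (log(3)) = -9*log(2).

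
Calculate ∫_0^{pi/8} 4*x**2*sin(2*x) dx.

Integrate by parts twice (u = x^2, dv = 4*sin(2*x) dx).
An antiderivative is F(x) = -2*x**2*cos(2*x) + 2*x*sin(2*x) + cos(2*x).
Then F(pi/8) - F(0) = (sqrt(2)*(-pi**2 + 8*pi + 32)/64) - (1) = -1 - sqrt(2)*pi**2/64 + sqrt(2)*pi/8 + sqrt(2)/2.

-1 - sqrt(2)*pi**2/64 + sqrt(2)*pi/8 + sqrt(2)/2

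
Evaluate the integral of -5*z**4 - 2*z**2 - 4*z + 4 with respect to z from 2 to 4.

By the power rule, an antiderivative is F(z) = -z**5 - 2*z**3/3 - 2*z**2 + 4*z.
Then F(4) - F(2) = (-3248/3) - (-112/3) = -3136/3.

-3136/3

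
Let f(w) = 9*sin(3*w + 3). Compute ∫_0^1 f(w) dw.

3*cos(3) - 3*cos(6)

Let u = 3*w + 3, so du = 3 dw. When w = 0, u = 3; when w = 1, u = 6.
The integral becomes 3·∫ sin(u) du from 3 to 6, with antiderivative -3*cos(u).
Back in w: F(w) = -3*cos(3*w + 3).
Then F(1) - F(0) = (-3*cos(6)) - (-3*cos(3)) = 3*cos(3) - 3*cos(6).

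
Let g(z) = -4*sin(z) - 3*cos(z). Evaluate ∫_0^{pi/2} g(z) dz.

An antiderivative is F(z) = -3*sin(z) + 4*cos(z).
Then F(pi/2) - F(0) = (-3) - (4) = -7.

-7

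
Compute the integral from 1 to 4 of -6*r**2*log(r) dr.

Integrate by parts once (u = ln r, dv = -6*r**2 dr).
An antiderivative is F(r) = -2*r**3*(3*log(r) - 1)/3.
Then F(4) - F(1) = (128/3 - 256*log(2)) - (2/3) = 42 - 256*log(2).

42 - 256*log(2)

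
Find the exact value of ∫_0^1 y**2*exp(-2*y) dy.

(-5 + exp(2))*exp(-2)/4

Integrate by parts twice (u = y^2, dv = exp(-2*y) dy).
An antiderivative is F(y) = (-2*y**2 - 2*y - 1)*exp(-2*y)/4.
Then F(1) - F(0) = (-5*exp(-2)/4) - (-1/4) = (-5 + exp(2))*exp(-2)/4.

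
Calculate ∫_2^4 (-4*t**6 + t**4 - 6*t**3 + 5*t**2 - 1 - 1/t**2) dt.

-3931057/420

By the power rule, an antiderivative is F(t) = -4*t**7/7 + t**5/5 - 3*t**4/2 + 5*t**3/3 - t + 1/t.
Then F(4) - F(2) = (-3964199/420) - (-16571/210) = -3931057/420.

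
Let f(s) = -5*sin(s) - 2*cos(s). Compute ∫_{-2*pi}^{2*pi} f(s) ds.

0

An antiderivative is F(s) = -2*sin(s) + 5*cos(s).
Then F(2*pi) - F(-2*pi) = (5) - (5) = 0.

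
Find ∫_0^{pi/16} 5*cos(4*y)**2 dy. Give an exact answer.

Use the identity cos^2(4*y) = (1 + cos(8*y))/2.
An antiderivative is F(y) = 5*y/2 + 5*sin(8*y)/16.
Then F(pi/16) - F(0) = (5/16 + 5*pi/32) - (0) = 5/16 + 5*pi/32.

5/16 + 5*pi/32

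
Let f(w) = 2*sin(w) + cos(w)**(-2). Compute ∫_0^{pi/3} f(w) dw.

An antiderivative is F(w) = -2*cos(w) + tan(w).
Then F(pi/3) - F(0) = (-1 + sqrt(3)) - (-2) = 1 + sqrt(3).

1 + sqrt(3)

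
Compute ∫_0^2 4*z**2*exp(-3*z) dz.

Integrate by parts twice (u = z^2, dv = 4*exp(-3*z) dz).
An antiderivative is F(z) = (-36*z**2 - 24*z - 8)*exp(-3*z)/27.
Then F(2) - F(0) = (-200*exp(-6)/27) - (-8/27) = 8/27 - 200*exp(-6)/27.

8/27 - 200*exp(-6)/27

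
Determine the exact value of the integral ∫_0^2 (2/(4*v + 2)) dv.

log(5)/2

An antiderivative is F(v) = log(4*v + 2)/2.
Then F(2) - F(0) = (log(10)/2) - (log(2)/2) = log(5)/2.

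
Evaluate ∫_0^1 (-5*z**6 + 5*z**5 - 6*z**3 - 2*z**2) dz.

-43/21

By the power rule, an antiderivative is F(z) = -5*z**7/7 + 5*z**6/6 - 3*z**4/2 - 2*z**3/3.
Then F(1) - F(0) = (-43/21) - (0) = -43/21.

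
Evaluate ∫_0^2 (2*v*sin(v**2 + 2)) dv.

Let u = v**2 + 2, so du = 2*v dv. When v = 0, u = 2; when v = 2, u = 6.
The integral becomes ∫ sin(u) du from 2 to 6, with antiderivative -cos(u).
Back in v: F(v) = -cos(v**2 + 2).
Then F(2) - F(0) = (-cos(6)) - (-cos(2)) = -cos(6) + cos(2).

-cos(6) + cos(2)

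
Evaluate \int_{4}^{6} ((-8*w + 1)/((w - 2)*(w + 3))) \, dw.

Factor the denominator: w**2 + w - 6 = (w + 3)(w - 2).
Partial fractions: (-8*w + 1)/((w - 2)*(w + 3)) = -5/(w + 3) - 3/(w - 2).
An antiderivative is F(w) = -3*log(w - 2) - 5*log(w + 3).
Then F(6) - F(4) = (-10*log(3) - 6*log(2)) - (-5*log(7) - 3*log(2)) = -10*log(3) - 3*log(2) + 5*log(7).

-10*log(3) - 3*log(2) + 5*log(7)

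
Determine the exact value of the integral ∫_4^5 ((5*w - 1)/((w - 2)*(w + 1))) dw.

Factor the denominator: w**2 - w - 2 = (w + 1)(w - 2).
Partial fractions: (5*w - 1)/((w - 2)*(w + 1)) = 2/(w + 1) + 3/(w - 2).
An antiderivative is F(w) = 3*log(w - 2) + 2*log(w + 1).
Then F(5) - F(4) = (2*log(2) + 5*log(3)) - (3*log(2) + 2*log(5)) = -2*log(5) - log(2) + 5*log(3).

-2*log(5) - log(2) + 5*log(3)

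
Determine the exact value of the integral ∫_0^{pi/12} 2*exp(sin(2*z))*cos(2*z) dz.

Let u = sin(2*z), so du = 2*cos(2*z) dz. When z = 0, u = 0; when z = pi/12, u = 1/2.
The integral becomes ∫ exp(u) du from 0 to 1/2, with antiderivative exp(u).
Back in z: F(z) = exp(sin(2*z)).
Then F(pi/12) - F(0) = (exp(1/2)) - (1) = -1 + exp(1/2).

-1 + exp(1/2)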